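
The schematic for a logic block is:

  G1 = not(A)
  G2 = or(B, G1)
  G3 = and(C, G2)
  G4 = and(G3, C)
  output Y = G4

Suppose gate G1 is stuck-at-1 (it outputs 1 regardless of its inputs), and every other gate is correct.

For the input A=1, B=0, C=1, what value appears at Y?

1

Propagate with G1 forced: G1=1 [stuck-at-1], G2=1, G3=1, G4=1.
So Y = 1. (Without the fault it would be 0.)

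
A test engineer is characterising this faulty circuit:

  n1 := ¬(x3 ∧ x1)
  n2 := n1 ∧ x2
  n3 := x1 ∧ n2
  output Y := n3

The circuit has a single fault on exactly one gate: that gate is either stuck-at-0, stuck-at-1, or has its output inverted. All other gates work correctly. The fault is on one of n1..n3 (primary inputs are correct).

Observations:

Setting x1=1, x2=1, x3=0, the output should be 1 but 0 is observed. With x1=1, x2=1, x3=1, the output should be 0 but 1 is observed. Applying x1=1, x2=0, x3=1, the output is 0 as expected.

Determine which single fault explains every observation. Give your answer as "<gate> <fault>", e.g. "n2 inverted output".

n1 inverted output

Fault-free values for test 1 (x1=1, x2=1, x3=0): n1=1, n2=1, n3=1, giving Y=1. Observed 0.
Test 1: faults giving observed 0 are {n1 stuck-at-0, n1 inverted output, n2 stuck-at-0, n2 inverted output, n3 stuck-at-0, n3 inverted output}.
Test 2 (x1=1, x2=1, x3=1): fault-free n1=0, n2=0, n3=0 → 0; observed 1. Eliminates n1 stuck-at-0, n2 stuck-at-0, n3 stuck-at-0.
Test 3 (x1=1, x2=0, x3=1): fault-free n1=0, n2=0, n3=0 → 0; observed 0. Eliminates n2 inverted output, n3 inverted output.
Only n1 inverted output is consistent with every test.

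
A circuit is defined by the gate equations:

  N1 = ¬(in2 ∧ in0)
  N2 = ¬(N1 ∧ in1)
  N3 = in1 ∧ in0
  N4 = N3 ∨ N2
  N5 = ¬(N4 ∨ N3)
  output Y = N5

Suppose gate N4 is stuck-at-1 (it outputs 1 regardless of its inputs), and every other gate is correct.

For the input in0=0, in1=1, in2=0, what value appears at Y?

0

Propagate with N4 forced: N1=1, N2=0, N3=0, N4=1 [stuck-at-1], N5=0.
So Y = 0. (Without the fault it would be 1.)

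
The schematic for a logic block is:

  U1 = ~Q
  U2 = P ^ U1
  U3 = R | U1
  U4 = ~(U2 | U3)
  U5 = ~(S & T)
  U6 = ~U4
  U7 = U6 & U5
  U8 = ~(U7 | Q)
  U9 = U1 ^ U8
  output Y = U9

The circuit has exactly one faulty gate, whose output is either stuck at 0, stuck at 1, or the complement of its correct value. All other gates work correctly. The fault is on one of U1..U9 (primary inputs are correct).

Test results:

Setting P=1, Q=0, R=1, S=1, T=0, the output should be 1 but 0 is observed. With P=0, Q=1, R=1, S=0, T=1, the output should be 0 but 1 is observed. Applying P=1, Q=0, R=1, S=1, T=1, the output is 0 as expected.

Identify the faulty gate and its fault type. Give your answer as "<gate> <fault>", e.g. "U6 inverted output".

Fault-free values for test 1 (P=1, Q=0, R=1, S=1, T=0): U1=1, U2=0, U3=1, U4=0, U5=1, U6=1, U7=1, U8=0, U9=1, giving Y=1. Observed 0.
Test 1: faults giving observed 0 are {U1 stuck-at-0, U1 inverted output, U3 stuck-at-0, U3 inverted output, U4 stuck-at-1, U4 inverted output, U5 stuck-at-0, U5 inverted output, U6 stuck-at-0, U6 inverted output, U7 stuck-at-0, U7 inverted output, U8 stuck-at-1, U8 inverted output, U9 stuck-at-0, U9 inverted output}.
Test 2 (P=0, Q=1, R=1, S=0, T=1): fault-free U1=0, U2=0, U3=1, U4=0, U5=1, U6=1, U7=1, U8=0, U9=0 → 0; observed 1. Eliminates U1 stuck-at-0, U3 stuck-at-0, U3 inverted output, U4 stuck-at-1, U4 inverted output, U5 stuck-at-0, U5 inverted output, U6 stuck-at-0, U6 inverted output, U7 stuck-at-0, U7 inverted output, U9 stuck-at-0.
Test 3 (P=1, Q=0, R=1, S=1, T=1): fault-free U1=1, U2=0, U3=1, U4=0, U5=0, U6=1, U7=0, U8=1, U9=0 → 0; observed 0. Eliminates U1 inverted output, U8 inverted output, U9 inverted output.
Only U8 stuck-at-1 is consistent with every test.

U8 stuck-at-1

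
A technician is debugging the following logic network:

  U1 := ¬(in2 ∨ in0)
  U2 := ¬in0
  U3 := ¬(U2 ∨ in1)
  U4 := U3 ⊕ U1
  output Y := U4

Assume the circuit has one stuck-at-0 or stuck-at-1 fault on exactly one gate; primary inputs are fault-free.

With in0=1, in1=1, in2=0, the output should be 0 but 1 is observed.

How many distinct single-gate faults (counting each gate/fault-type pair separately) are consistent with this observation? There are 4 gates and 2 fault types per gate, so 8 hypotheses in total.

3

Fault-free: U1=0, U2=0, U3=0, U4=0 → 0. Observed 1.
  U1 stuck-at-0: output 0 ✗
  U1 stuck-at-1: output 1 ✓
  U2 stuck-at-0: output 0 ✗
  U2 stuck-at-1: output 0 ✗
  U3 stuck-at-0: output 0 ✗
  U3 stuck-at-1: output 1 ✓
  U4 stuck-at-0: output 0 ✗
  U4 stuck-at-1: output 1 ✓
Consistent faults: {U1 stuck-at-1, U3 stuck-at-1, U4 stuck-at-1} — 3 in all.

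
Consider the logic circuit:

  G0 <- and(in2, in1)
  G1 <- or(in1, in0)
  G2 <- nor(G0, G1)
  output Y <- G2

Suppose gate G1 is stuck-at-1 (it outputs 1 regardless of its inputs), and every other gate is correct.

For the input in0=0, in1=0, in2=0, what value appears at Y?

Propagate with G1 forced: G0=0, G1=1 [stuck-at-1], G2=0.
So Y = 0. (Without the fault it would be 1.)

0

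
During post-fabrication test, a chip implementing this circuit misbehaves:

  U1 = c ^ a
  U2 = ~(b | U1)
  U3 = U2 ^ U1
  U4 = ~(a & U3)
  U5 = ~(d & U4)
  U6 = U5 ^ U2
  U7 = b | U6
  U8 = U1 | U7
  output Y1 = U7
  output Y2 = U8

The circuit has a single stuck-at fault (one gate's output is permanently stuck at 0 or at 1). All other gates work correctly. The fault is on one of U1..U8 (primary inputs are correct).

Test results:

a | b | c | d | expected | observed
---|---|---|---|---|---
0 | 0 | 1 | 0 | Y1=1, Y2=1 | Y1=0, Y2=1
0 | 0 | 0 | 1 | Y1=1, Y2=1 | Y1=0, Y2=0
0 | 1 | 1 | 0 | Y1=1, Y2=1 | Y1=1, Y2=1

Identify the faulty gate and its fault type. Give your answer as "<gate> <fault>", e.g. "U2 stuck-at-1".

U6 stuck-at-0

Fault-free values for test 1 (a=0, b=0, c=1, d=0): U1=1, U2=0, U3=1, U4=1, U5=1, U6=1, U7=1, U8=1, giving Y1=1, Y2=1. Observed Y1=0, Y2=1.
Test 1: faults giving observed Y1=0, Y2=1 are {U2 stuck-at-1, U5 stuck-at-0, U6 stuck-at-0, U7 stuck-at-0}.
Test 2 (a=0, b=0, c=0, d=1): fault-free U1=0, U2=1, U3=1, U4=1, U5=0, U6=1, U7=1, U8=1 → Y1=1, Y2=1; observed Y1=0, Y2=0. Eliminates U2 stuck-at-1, U5 stuck-at-0.
Test 3 (a=0, b=1, c=1, d=0): fault-free U1=1, U2=0, U3=1, U4=1, U5=1, U6=1, U7=1, U8=1 → Y1=1, Y2=1; observed Y1=1, Y2=1. Eliminates U7 stuck-at-0.
Only U6 stuck-at-0 is consistent with every test.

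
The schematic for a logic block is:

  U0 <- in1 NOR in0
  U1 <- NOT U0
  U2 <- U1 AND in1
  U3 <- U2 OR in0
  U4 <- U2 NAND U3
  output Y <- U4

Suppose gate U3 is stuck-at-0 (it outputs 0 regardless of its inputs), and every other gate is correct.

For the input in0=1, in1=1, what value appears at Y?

Propagate with U3 forced: U0=0, U1=1, U2=1, U3=0 [stuck-at-0], U4=1.
So Y = 1. (Without the fault it would be 0.)

1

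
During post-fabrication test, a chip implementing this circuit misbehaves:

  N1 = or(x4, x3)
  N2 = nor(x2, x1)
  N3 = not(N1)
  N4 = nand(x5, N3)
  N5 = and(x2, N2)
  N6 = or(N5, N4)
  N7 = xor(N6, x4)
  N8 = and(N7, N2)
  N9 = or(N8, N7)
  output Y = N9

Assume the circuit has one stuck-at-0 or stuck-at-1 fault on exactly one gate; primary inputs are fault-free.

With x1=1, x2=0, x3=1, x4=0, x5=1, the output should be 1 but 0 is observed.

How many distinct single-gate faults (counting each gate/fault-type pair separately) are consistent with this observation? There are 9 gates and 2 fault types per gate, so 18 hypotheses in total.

6

Fault-free: N1=1, N2=0, N3=0, N4=1, N5=0, N6=1, N7=1, N8=0, N9=1 → 1. Observed 0.
  N1: stuck-at-0 ✓; others ✗
  N2: none of the 2 fault types match ✗
  N3: stuck-at-1 ✓; others ✗
  N4: stuck-at-0 ✓; others ✗
  N5: none of the 2 fault types match ✗
  N6: stuck-at-0 ✓; others ✗
  N7: stuck-at-0 ✓; others ✗
  N8: none of the 2 fault types match ✗
  N9: stuck-at-0 ✓; others ✗
Consistent faults: {N1 stuck-at-0, N3 stuck-at-1, N4 stuck-at-0, N6 stuck-at-0, N7 stuck-at-0, N9 stuck-at-0} — 6 in all.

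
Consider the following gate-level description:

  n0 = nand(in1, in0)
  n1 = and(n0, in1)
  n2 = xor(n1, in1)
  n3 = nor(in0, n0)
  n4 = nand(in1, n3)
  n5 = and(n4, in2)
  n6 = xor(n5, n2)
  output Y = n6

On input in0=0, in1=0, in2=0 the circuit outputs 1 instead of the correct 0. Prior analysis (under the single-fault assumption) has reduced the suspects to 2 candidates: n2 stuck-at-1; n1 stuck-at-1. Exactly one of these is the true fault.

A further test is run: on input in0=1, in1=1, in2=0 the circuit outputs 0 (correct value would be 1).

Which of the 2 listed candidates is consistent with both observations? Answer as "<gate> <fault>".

n1 stuck-at-1

Evaluate each candidate on input in0=1, in1=1, in2=0:
  n2 stuck-at-1: n0=0, n1=0, n2=1 [stuck-at-1], n3=0, n4=1, n5=0, n6=1 → 1 — eliminated
  n1 stuck-at-1: n0=0, n1=1 [stuck-at-1], n2=0, n3=0, n4=1, n5=0, n6=0 → 0 — matches
Only n1 stuck-at-1 reproduces the observed 0.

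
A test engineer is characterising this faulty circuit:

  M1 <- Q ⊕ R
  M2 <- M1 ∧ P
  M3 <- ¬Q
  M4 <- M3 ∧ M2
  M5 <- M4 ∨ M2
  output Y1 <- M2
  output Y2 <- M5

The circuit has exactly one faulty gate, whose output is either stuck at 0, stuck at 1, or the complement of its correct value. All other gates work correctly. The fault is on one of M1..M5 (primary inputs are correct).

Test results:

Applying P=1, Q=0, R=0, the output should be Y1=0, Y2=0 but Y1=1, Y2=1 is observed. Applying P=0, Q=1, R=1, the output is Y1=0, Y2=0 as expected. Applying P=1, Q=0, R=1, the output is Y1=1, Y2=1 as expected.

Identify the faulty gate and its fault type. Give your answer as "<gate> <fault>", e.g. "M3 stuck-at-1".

Fault-free values for test 1 (P=1, Q=0, R=0): M1=0, M2=0, M3=1, M4=0, M5=0, giving Y1=0, Y2=0. Observed Y1=1, Y2=1.
Test 1: faults giving observed Y1=1, Y2=1 are {M1 stuck-at-1, M1 inverted output, M2 stuck-at-1, M2 inverted output}.
Test 2 (P=0, Q=1, R=1): fault-free M1=0, M2=0, M3=0, M4=0, M5=0 → Y1=0, Y2=0; observed Y1=0, Y2=0. Eliminates M2 stuck-at-1, M2 inverted output.
Test 3 (P=1, Q=0, R=1): fault-free M1=1, M2=1, M3=1, M4=1, M5=1 → Y1=1, Y2=1; observed Y1=1, Y2=1. Eliminates M1 inverted output.
Only M1 stuck-at-1 is consistent with every test.

M1 stuck-at-1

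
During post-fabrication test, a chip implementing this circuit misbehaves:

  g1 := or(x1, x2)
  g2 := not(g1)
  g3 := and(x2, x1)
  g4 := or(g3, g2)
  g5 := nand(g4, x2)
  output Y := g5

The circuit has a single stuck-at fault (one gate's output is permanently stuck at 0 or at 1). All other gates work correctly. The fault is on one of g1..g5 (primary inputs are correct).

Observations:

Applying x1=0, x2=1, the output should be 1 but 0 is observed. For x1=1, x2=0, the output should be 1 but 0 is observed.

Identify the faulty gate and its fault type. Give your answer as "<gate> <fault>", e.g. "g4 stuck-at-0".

g5 stuck-at-0

Fault-free values for test 1 (x1=0, x2=1): g1=1, g2=0, g3=0, g4=0, g5=1, giving Y=1. Observed 0.
Test 1: faults giving observed 0 are {g1 stuck-at-0, g2 stuck-at-1, g3 stuck-at-1, g4 stuck-at-1, g5 stuck-at-0}.
Test 2 (x1=1, x2=0): fault-free g1=1, g2=0, g3=0, g4=0, g5=1 → 1; observed 0. Eliminates g1 stuck-at-0, g2 stuck-at-1, g3 stuck-at-1, g4 stuck-at-1.
Only g5 stuck-at-0 is consistent with every test.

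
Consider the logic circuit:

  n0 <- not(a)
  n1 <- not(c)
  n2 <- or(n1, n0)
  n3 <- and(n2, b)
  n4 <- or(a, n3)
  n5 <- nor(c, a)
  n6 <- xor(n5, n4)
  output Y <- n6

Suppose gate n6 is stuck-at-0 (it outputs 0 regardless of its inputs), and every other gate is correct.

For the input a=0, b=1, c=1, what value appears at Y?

0

Propagate with n6 forced: n0=1, n1=0, n2=1, n3=1, n4=1, n5=0, n6=0 [stuck-at-0].
So Y = 0. (Without the fault it would be 1.)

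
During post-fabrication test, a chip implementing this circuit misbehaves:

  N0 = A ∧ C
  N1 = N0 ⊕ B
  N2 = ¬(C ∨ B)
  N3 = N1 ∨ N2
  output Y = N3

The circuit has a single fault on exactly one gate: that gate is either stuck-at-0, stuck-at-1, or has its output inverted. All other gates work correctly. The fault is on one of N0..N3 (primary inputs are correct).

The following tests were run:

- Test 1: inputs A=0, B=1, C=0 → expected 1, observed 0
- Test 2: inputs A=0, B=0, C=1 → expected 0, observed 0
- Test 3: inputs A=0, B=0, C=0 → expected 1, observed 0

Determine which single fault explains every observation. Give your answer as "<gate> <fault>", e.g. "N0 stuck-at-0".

N3 stuck-at-0

Fault-free values for test 1 (A=0, B=1, C=0): N0=0, N1=1, N2=0, N3=1, giving Y=1. Observed 0.
Test 1: faults giving observed 0 are {N0 stuck-at-1, N0 inverted output, N1 stuck-at-0, N1 inverted output, N3 stuck-at-0, N3 inverted output}.
Test 2 (A=0, B=0, C=1): fault-free N0=0, N1=0, N2=0, N3=0 → 0; observed 0. Eliminates N0 stuck-at-1, N0 inverted output, N1 inverted output, N3 inverted output.
Test 3 (A=0, B=0, C=0): fault-free N0=0, N1=0, N2=1, N3=1 → 1; observed 0. Eliminates N1 stuck-at-0.
Only N3 stuck-at-0 is consistent with every test.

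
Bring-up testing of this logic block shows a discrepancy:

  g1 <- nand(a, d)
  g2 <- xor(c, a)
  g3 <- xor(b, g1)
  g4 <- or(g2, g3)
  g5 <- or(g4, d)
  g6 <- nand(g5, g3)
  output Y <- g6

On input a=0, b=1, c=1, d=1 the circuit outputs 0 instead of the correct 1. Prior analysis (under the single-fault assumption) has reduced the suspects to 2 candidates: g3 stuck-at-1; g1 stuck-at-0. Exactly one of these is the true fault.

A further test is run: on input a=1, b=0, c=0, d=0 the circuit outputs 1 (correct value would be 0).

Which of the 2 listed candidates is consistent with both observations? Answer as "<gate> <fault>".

g1 stuck-at-0

Evaluate each candidate on input a=1, b=0, c=0, d=0:
  g3 stuck-at-1: g1=1, g2=1, g3=1 [stuck-at-1], g4=1, g5=1, g6=0 → 0 — eliminated
  g1 stuck-at-0: g1=0 [stuck-at-0], g2=1, g3=0, g4=1, g5=1, g6=1 → 1 — matches
Only g1 stuck-at-0 reproduces the observed 1.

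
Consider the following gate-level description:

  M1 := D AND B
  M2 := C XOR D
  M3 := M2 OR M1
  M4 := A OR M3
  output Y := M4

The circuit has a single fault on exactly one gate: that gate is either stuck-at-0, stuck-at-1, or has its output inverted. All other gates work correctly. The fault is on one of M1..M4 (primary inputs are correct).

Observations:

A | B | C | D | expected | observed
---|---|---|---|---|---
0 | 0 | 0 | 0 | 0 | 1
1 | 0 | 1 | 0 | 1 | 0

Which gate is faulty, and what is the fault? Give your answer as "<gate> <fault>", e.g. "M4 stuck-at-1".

Fault-free values for test 1 (A=0, B=0, C=0, D=0): M1=0, M2=0, M3=0, M4=0, giving Y=0. Observed 1.
Test 1: faults giving observed 1 are {M1 stuck-at-1, M1 inverted output, M2 stuck-at-1, M2 inverted output, M3 stuck-at-1, M3 inverted output, M4 stuck-at-1, M4 inverted output}.
Test 2 (A=1, B=0, C=1, D=0): fault-free M1=0, M2=1, M3=1, M4=1 → 1; observed 0. Eliminates M1 stuck-at-1, M1 inverted output, M2 stuck-at-1, M2 inverted output, M3 stuck-at-1, M3 inverted output, M4 stuck-at-1.
Only M4 inverted output is consistent with every test.

M4 inverted output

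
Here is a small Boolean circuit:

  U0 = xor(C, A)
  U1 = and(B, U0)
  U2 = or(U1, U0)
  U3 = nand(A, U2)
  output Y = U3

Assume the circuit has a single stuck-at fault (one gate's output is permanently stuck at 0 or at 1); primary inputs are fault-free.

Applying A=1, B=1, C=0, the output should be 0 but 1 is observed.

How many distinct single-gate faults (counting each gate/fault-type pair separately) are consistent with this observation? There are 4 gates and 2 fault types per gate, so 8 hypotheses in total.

3

Fault-free: U0=1, U1=1, U2=1, U3=0 → 0. Observed 1.
  U0 stuck-at-0: output 1 ✓
  U0 stuck-at-1: output 0 ✗
  U1 stuck-at-0: output 0 ✗
  U1 stuck-at-1: output 0 ✗
  U2 stuck-at-0: output 1 ✓
  U2 stuck-at-1: output 0 ✗
  U3 stuck-at-0: output 0 ✗
  U3 stuck-at-1: output 1 ✓
Consistent faults: {U0 stuck-at-0, U2 stuck-at-0, U3 stuck-at-1} — 3 in all.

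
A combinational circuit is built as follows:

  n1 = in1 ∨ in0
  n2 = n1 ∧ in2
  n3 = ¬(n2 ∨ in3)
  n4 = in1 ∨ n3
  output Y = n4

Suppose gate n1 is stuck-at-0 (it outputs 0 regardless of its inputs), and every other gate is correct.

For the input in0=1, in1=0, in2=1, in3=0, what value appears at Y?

Propagate with n1 forced: n1=0 [stuck-at-0], n2=0, n3=1, n4=1.
So Y = 1. (Without the fault it would be 0.)

1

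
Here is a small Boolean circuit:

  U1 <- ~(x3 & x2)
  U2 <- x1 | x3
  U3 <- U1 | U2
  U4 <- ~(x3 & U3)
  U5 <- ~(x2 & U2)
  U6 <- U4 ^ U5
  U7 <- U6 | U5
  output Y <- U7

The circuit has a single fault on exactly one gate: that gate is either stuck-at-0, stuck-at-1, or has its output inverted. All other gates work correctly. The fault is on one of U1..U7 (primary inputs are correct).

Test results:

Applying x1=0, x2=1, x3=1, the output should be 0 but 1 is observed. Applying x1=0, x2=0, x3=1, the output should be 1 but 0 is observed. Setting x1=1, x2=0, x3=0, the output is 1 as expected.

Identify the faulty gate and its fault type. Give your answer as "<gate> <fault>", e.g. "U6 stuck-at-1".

Fault-free values for test 1 (x1=0, x2=1, x3=1): U1=0, U2=1, U3=1, U4=0, U5=0, U6=0, U7=0, giving Y=0. Observed 1.
Test 1: faults giving observed 1 are {U2 stuck-at-0, U2 inverted output, U3 stuck-at-0, U3 inverted output, U4 stuck-at-1, U4 inverted output, U5 stuck-at-1, U5 inverted output, U6 stuck-at-1, U6 inverted output, U7 stuck-at-1, U7 inverted output}.
Test 2 (x1=0, x2=0, x3=1): fault-free U1=1, U2=1, U3=1, U4=0, U5=1, U6=1, U7=1 → 1; observed 0. Eliminates U2 stuck-at-0, U2 inverted output, U3 stuck-at-0, U3 inverted output, U4 stuck-at-1, U4 inverted output, U5 stuck-at-1, U6 stuck-at-1, U6 inverted output, U7 stuck-at-1.
Test 3 (x1=1, x2=0, x3=0): fault-free U1=1, U2=1, U3=1, U4=1, U5=1, U6=0, U7=1 → 1; observed 1. Eliminates U7 inverted output.
Only U5 inverted output is consistent with every test.

U5 inverted output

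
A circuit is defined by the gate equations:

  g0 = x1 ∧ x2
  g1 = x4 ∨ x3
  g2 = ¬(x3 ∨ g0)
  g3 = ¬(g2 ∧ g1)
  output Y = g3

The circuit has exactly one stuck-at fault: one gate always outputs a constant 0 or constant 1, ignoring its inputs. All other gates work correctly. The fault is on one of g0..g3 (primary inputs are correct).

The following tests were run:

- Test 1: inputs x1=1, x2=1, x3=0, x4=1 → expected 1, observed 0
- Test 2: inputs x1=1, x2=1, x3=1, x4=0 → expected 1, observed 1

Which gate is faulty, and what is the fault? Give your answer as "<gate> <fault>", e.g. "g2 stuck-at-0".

g0 stuck-at-0

Fault-free values for test 1 (x1=1, x2=1, x3=0, x4=1): g0=1, g1=1, g2=0, g3=1, giving Y=1. Observed 0.
Test 1: faults giving observed 0 are {g0 stuck-at-0, g2 stuck-at-1, g3 stuck-at-0}.
Test 2 (x1=1, x2=1, x3=1, x4=0): fault-free g0=1, g1=1, g2=0, g3=1 → 1; observed 1. Eliminates g2 stuck-at-1, g3 stuck-at-0.
Only g0 stuck-at-0 is consistent with every test.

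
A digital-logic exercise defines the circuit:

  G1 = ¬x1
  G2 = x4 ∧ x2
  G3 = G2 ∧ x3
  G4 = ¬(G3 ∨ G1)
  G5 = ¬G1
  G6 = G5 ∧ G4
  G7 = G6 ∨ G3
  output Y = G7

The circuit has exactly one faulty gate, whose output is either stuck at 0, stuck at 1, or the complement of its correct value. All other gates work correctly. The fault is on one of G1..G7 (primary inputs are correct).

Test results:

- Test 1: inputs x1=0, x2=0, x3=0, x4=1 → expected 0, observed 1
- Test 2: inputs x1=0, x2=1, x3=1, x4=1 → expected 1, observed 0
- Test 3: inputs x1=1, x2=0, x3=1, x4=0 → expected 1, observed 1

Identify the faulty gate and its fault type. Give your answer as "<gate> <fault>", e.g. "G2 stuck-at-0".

G3 inverted output

Fault-free values for test 1 (x1=0, x2=0, x3=0, x4=1): G1=1, G2=0, G3=0, G4=0, G5=0, G6=0, G7=0, giving Y=0. Observed 1.
Test 1: faults giving observed 1 are {G1 stuck-at-0, G1 inverted output, G3 stuck-at-1, G3 inverted output, G6 stuck-at-1, G6 inverted output, G7 stuck-at-1, G7 inverted output}.
Test 2 (x1=0, x2=1, x3=1, x4=1): fault-free G1=1, G2=1, G3=1, G4=0, G5=0, G6=0, G7=1 → 1; observed 0. Eliminates G1 stuck-at-0, G1 inverted output, G3 stuck-at-1, G6 stuck-at-1, G6 inverted output, G7 stuck-at-1.
Test 3 (x1=1, x2=0, x3=1, x4=0): fault-free G1=0, G2=0, G3=0, G4=1, G5=1, G6=1, G7=1 → 1; observed 1. Eliminates G7 inverted output.
Only G3 inverted output is consistent with every test.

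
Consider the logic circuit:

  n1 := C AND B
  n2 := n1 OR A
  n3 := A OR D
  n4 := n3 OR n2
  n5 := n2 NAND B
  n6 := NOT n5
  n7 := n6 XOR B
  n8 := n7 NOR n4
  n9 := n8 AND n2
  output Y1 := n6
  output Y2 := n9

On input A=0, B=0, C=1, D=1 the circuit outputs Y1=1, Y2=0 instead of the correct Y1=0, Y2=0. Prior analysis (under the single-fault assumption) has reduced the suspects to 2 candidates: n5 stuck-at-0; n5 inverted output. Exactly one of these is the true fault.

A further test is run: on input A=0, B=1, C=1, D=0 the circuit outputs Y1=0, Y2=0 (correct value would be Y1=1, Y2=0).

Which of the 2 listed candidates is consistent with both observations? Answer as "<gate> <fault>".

Evaluate each candidate on input A=0, B=1, C=1, D=0:
  n5 stuck-at-0: n1=1, n2=1, n3=0, n4=1, n5=0 [stuck-at-0], n6=1, n7=0, n8=0, n9=0 → Y1=1, Y2=0 — eliminated
  n5 inverted output: n1=1, n2=1, n3=0, n4=1, n5=1 [inverted output], n6=0, n7=1, n8=0, n9=0 → Y1=0, Y2=0 — matches
Only n5 inverted output reproduces the observed Y1=0, Y2=0.

n5 inverted output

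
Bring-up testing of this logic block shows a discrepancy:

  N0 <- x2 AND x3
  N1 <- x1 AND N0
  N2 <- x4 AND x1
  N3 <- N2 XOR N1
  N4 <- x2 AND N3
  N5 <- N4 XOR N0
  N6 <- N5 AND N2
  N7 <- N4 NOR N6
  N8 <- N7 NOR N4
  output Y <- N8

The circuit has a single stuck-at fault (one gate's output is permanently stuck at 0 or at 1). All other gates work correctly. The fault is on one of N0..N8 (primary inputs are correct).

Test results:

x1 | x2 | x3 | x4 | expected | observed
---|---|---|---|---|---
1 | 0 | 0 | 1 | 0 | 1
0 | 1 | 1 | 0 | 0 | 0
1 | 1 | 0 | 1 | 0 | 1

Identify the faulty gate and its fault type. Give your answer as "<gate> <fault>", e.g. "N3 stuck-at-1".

N0 stuck-at-1

Fault-free values for test 1 (x1=1, x2=0, x3=0, x4=1): N0=0, N1=0, N2=1, N3=1, N4=0, N5=0, N6=0, N7=1, N8=0, giving Y=0. Observed 1.
Test 1: faults giving observed 1 are {N0 stuck-at-1, N5 stuck-at-1, N6 stuck-at-1, N7 stuck-at-0, N8 stuck-at-1}.
Test 2 (x1=0, x2=1, x3=1, x4=0): fault-free N0=1, N1=0, N2=0, N3=0, N4=0, N5=1, N6=0, N7=1, N8=0 → 0; observed 0. Eliminates N6 stuck-at-1, N7 stuck-at-0, N8 stuck-at-1.
Test 3 (x1=1, x2=1, x3=0, x4=1): fault-free N0=0, N1=0, N2=1, N3=1, N4=1, N5=1, N6=1, N7=0, N8=0 → 0; observed 1. Eliminates N5 stuck-at-1.
Only N0 stuck-at-1 is consistent with every test.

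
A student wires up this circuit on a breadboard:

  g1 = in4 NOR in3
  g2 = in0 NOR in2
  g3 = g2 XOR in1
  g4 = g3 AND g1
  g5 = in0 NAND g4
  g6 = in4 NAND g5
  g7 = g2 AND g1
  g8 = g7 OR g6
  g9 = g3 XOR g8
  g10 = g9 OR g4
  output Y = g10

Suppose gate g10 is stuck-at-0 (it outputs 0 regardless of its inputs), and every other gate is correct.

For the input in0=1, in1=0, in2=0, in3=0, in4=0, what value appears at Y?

0

Propagate with g10 forced: g1=1, g2=0, g3=0, g4=0, g5=1, g6=1, g7=0, g8=1, g9=1, g10=0 [stuck-at-0].
So Y = 0. (Without the fault it would be 1.)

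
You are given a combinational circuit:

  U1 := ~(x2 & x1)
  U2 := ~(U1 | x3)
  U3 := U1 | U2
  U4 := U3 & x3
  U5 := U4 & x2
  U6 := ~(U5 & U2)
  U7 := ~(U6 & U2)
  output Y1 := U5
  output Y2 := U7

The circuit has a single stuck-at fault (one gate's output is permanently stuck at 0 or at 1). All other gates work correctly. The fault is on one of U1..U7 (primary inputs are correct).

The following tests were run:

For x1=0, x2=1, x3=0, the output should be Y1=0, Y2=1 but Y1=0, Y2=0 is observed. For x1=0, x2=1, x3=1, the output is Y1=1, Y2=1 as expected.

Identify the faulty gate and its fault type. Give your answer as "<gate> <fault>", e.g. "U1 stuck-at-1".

Fault-free values for test 1 (x1=0, x2=1, x3=0): U1=1, U2=0, U3=1, U4=0, U5=0, U6=1, U7=1, giving Y1=0, Y2=1. Observed Y1=0, Y2=0.
Test 1: faults giving observed Y1=0, Y2=0 are {U1 stuck-at-0, U2 stuck-at-1, U7 stuck-at-0}.
Test 2 (x1=0, x2=1, x3=1): fault-free U1=1, U2=0, U3=1, U4=1, U5=1, U6=1, U7=1 → Y1=1, Y2=1; observed Y1=1, Y2=1. Eliminates U1 stuck-at-0, U7 stuck-at-0.
Only U2 stuck-at-1 is consistent with every test.

U2 stuck-at-1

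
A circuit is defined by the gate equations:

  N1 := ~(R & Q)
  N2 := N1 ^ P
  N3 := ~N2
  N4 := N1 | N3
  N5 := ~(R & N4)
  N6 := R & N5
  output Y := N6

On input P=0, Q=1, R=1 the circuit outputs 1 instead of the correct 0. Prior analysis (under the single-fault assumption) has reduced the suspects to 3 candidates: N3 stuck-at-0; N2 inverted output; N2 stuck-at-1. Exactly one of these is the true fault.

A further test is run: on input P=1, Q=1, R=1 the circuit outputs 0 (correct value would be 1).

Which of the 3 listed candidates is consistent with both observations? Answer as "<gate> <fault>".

N2 inverted output

Evaluate each candidate on input P=1, Q=1, R=1:
  N3 stuck-at-0: N1=0, N2=1, N3=0 [stuck-at-0], N4=0, N5=1, N6=1 → 1 — eliminated
  N2 inverted output: N1=0, N2=0 [inverted output], N3=1, N4=1, N5=0, N6=0 → 0 — matches
  N2 stuck-at-1: N1=0, N2=1 [stuck-at-1], N3=0, N4=0, N5=1, N6=1 → 1 — eliminated
Only N2 inverted output reproduces the observed 0.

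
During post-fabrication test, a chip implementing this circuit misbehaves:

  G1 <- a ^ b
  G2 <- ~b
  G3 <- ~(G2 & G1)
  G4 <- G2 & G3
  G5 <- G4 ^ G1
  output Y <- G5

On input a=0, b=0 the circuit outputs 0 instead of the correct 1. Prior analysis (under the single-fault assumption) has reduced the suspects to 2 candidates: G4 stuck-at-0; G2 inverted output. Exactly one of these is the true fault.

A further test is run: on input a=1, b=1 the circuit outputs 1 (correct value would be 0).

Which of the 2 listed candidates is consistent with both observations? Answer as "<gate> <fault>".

Evaluate each candidate on input a=1, b=1:
  G4 stuck-at-0: G1=0, G2=0, G3=1, G4=0 [stuck-at-0], G5=0 → 0 — eliminated
  G2 inverted output: G1=0, G2=1 [inverted output], G3=1, G4=1, G5=1 → 1 — matches
Only G2 inverted output reproduces the observed 1.

G2 inverted output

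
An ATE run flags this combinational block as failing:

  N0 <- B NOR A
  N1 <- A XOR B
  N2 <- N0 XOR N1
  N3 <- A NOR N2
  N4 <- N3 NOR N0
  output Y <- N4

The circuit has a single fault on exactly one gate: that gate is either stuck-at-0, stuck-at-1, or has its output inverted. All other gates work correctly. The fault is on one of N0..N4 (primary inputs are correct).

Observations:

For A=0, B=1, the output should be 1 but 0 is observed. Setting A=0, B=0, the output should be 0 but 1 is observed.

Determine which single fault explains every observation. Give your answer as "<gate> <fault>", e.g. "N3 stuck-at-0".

Fault-free values for test 1 (A=0, B=1): N0=0, N1=1, N2=1, N3=0, N4=1, giving Y=1. Observed 0.
Test 1: faults giving observed 0 are {N0 stuck-at-1, N0 inverted output, N1 stuck-at-0, N1 inverted output, N2 stuck-at-0, N2 inverted output, N3 stuck-at-1, N3 inverted output, N4 stuck-at-0, N4 inverted output}.
Test 2 (A=0, B=0): fault-free N0=1, N1=0, N2=1, N3=0, N4=0 → 0; observed 1. Eliminates N0 stuck-at-1, N0 inverted output, N1 stuck-at-0, N1 inverted output, N2 stuck-at-0, N2 inverted output, N3 stuck-at-1, N3 inverted output, N4 stuck-at-0.
Only N4 inverted output is consistent with every test.

N4 inverted output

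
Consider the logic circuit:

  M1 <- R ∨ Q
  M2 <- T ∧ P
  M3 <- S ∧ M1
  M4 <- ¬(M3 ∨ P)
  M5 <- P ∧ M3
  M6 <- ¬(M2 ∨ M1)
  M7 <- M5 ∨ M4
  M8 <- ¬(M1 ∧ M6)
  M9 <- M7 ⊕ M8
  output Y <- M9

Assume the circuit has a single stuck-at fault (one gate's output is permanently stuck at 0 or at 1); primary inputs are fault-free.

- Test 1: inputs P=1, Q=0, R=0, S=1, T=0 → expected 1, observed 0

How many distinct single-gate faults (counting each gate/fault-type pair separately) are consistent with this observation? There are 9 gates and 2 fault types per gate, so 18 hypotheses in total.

7

Fault-free: M1=0, M2=0, M3=0, M4=0, M5=0, M6=1, M7=0, M8=1, M9=1 → 1. Observed 0.
  M1: stuck-at-1 ✓; others ✗
  M2: none of the 2 fault types match ✗
  M3: stuck-at-1 ✓; others ✗
  M4: stuck-at-1 ✓; others ✗
  M5: stuck-at-1 ✓; others ✗
  M6: none of the 2 fault types match ✗
  M7: stuck-at-1 ✓; others ✗
  M8: stuck-at-0 ✓; others ✗
  M9: stuck-at-0 ✓; others ✗
Consistent faults: {M1 stuck-at-1, M3 stuck-at-1, M4 stuck-at-1, M5 stuck-at-1, M7 stuck-at-1, M8 stuck-at-0, M9 stuck-at-0} — 7 in all.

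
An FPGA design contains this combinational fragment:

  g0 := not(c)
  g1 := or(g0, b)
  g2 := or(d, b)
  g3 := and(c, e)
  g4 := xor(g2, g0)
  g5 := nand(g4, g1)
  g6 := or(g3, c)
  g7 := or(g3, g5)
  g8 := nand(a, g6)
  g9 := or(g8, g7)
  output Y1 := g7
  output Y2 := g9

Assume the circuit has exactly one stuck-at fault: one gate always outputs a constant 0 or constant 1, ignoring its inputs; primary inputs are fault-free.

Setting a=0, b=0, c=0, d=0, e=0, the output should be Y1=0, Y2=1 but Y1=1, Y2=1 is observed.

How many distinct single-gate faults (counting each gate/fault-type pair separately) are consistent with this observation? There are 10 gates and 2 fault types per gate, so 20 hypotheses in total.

Fault-free: g0=1, g1=1, g2=0, g3=0, g4=1, g5=0, g6=0, g7=0, g8=1, g9=1 → Y1=0, Y2=1. Observed Y1=1, Y2=1.
  g0: stuck-at-0 ✓; others ✗
  g1: stuck-at-0 ✓; others ✗
  g2: stuck-at-1 ✓; others ✗
  g3: stuck-at-1 ✓; others ✗
  g4: stuck-at-0 ✓; others ✗
  g5: stuck-at-1 ✓; others ✗
  g6: none of the 2 fault types match ✗
  g7: stuck-at-1 ✓; others ✗
  g8: none of the 2 fault types match ✗
  g9: none of the 2 fault types match ✗
Consistent faults: {g0 stuck-at-0, g1 stuck-at-0, g2 stuck-at-1, g3 stuck-at-1, g4 stuck-at-0, g5 stuck-at-1, g7 stuck-at-1} — 7 in all.

7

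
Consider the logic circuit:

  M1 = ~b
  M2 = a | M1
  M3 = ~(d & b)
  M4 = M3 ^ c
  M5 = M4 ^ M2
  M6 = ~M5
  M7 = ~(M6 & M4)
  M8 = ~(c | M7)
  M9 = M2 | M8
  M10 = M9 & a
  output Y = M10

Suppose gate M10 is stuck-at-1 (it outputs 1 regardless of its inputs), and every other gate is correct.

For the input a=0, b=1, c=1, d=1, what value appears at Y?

Propagate with M10 forced: M1=0, M2=0, M3=0, M4=1, M5=1, M6=0, M7=1, M8=0, M9=0, M10=1 [stuck-at-1].
So Y = 1. (Without the fault it would be 0.)

1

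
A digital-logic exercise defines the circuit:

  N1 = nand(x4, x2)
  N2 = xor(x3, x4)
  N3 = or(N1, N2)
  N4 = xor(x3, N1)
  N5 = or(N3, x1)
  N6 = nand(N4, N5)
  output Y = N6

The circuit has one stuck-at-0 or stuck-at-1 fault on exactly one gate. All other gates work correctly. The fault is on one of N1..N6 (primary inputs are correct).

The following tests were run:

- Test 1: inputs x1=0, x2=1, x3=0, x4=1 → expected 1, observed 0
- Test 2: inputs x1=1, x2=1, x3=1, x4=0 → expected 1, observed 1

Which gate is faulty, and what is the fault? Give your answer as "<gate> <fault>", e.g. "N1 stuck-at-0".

N1 stuck-at-1

Fault-free values for test 1 (x1=0, x2=1, x3=0, x4=1): N1=0, N2=1, N3=1, N4=0, N5=1, N6=1, giving Y=1. Observed 0.
Test 1: faults giving observed 0 are {N1 stuck-at-1, N4 stuck-at-1, N6 stuck-at-0}.
Test 2 (x1=1, x2=1, x3=1, x4=0): fault-free N1=1, N2=1, N3=1, N4=0, N5=1, N6=1 → 1; observed 1. Eliminates N4 stuck-at-1, N6 stuck-at-0.
Only N1 stuck-at-1 is consistent with every test.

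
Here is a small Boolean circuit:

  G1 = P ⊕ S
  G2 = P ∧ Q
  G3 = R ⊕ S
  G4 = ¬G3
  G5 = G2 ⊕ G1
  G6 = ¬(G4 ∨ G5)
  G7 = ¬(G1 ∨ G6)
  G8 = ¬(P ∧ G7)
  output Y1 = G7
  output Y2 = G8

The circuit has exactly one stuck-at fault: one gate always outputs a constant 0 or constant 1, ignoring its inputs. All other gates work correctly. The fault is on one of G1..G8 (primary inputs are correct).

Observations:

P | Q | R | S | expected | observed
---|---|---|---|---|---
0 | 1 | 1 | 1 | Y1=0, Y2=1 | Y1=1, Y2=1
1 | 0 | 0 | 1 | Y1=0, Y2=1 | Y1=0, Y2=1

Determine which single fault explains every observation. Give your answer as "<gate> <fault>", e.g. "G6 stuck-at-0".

G1 stuck-at-0

Fault-free values for test 1 (P=0, Q=1, R=1, S=1): G1=1, G2=0, G3=0, G4=1, G5=1, G6=0, G7=0, G8=1, giving Y1=0, Y2=1. Observed Y1=1, Y2=1.
Test 1: faults giving observed Y1=1, Y2=1 are {G1 stuck-at-0, G7 stuck-at-1}.
Test 2 (P=1, Q=0, R=0, S=1): fault-free G1=0, G2=0, G3=1, G4=0, G5=0, G6=1, G7=0, G8=1 → Y1=0, Y2=1; observed Y1=0, Y2=1. Eliminates G7 stuck-at-1.
Only G1 stuck-at-0 is consistent with every test.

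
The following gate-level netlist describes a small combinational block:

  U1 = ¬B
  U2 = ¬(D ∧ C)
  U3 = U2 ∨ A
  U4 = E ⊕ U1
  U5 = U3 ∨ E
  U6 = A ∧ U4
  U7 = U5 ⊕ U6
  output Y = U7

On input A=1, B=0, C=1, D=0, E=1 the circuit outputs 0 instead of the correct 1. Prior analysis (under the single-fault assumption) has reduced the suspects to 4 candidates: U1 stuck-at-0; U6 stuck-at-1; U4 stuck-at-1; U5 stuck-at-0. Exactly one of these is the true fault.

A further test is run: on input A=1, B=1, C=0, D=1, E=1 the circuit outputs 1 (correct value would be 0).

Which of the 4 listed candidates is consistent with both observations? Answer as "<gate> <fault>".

U5 stuck-at-0

Evaluate each candidate on input A=1, B=1, C=0, D=1, E=1:
  U1 stuck-at-0: U1=0 [stuck-at-0], U2=1, U3=1, U4=1, U5=1, U6=1, U7=0 → 0 — eliminated
  U6 stuck-at-1: U1=0, U2=1, U3=1, U4=1, U5=1, U6=1 [stuck-at-1], U7=0 → 0 — eliminated
  U4 stuck-at-1: U1=0, U2=1, U3=1, U4=1 [stuck-at-1], U5=1, U6=1, U7=0 → 0 — eliminated
  U5 stuck-at-0: U1=0, U2=1, U3=1, U4=1, U5=0 [stuck-at-0], U6=1, U7=1 → 1 — matches
Only U5 stuck-at-0 reproduces the observed 1.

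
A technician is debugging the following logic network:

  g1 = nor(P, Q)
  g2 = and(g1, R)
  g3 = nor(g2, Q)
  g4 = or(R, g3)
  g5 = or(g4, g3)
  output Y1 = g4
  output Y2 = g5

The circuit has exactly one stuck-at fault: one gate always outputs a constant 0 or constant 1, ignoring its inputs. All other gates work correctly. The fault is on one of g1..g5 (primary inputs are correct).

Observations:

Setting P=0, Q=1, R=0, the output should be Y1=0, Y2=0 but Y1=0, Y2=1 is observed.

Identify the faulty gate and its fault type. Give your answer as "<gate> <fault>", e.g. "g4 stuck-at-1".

g5 stuck-at-1

Fault-free values for test 1 (P=0, Q=1, R=0): g1=0, g2=0, g3=0, g4=0, g5=0, giving Y1=0, Y2=0. Observed Y1=0, Y2=1.
Test 1: faults giving observed Y1=0, Y2=1 are {g5 stuck-at-1}.
Only g5 stuck-at-1 is consistent with every test.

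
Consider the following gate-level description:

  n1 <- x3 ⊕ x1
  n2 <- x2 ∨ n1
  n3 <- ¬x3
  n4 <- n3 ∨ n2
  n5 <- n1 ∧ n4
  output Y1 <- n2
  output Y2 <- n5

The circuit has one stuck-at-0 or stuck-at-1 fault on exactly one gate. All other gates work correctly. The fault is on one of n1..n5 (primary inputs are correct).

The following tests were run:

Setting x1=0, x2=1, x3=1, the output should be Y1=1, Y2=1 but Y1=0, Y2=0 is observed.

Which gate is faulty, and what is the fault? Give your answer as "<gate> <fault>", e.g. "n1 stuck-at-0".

n2 stuck-at-0

Fault-free values for test 1 (x1=0, x2=1, x3=1): n1=1, n2=1, n3=0, n4=1, n5=1, giving Y1=1, Y2=1. Observed Y1=0, Y2=0.
Test 1: faults giving observed Y1=0, Y2=0 are {n2 stuck-at-0}.
Only n2 stuck-at-0 is consistent with every test.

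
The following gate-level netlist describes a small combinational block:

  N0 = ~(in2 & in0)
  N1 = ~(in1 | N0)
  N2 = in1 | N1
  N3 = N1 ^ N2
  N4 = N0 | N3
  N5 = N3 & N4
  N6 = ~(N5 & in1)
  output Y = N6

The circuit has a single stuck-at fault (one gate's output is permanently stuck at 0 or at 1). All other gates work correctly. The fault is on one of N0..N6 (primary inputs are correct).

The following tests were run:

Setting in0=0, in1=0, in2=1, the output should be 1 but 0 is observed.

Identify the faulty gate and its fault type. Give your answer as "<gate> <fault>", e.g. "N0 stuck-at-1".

Fault-free values for test 1 (in0=0, in1=0, in2=1): N0=1, N1=0, N2=0, N3=0, N4=1, N5=0, N6=1, giving Y=1. Observed 0.
Test 1: faults giving observed 0 are {N6 stuck-at-0}.
Only N6 stuck-at-0 is consistent with every test.

N6 stuck-at-0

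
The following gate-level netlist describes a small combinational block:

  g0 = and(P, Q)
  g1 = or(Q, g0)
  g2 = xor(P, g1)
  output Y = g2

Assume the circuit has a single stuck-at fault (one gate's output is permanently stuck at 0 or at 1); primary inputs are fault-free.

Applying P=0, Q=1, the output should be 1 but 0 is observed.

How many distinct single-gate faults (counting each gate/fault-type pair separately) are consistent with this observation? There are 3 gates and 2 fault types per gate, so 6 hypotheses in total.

Fault-free: g0=0, g1=1, g2=1 → 1. Observed 0.
  g0 stuck-at-0: output 1 ✗
  g0 stuck-at-1: output 1 ✗
  g1 stuck-at-0: output 0 ✓
  g1 stuck-at-1: output 1 ✗
  g2 stuck-at-0: output 0 ✓
  g2 stuck-at-1: output 1 ✗
Consistent faults: {g1 stuck-at-0, g2 stuck-at-0} — 2 in all.

2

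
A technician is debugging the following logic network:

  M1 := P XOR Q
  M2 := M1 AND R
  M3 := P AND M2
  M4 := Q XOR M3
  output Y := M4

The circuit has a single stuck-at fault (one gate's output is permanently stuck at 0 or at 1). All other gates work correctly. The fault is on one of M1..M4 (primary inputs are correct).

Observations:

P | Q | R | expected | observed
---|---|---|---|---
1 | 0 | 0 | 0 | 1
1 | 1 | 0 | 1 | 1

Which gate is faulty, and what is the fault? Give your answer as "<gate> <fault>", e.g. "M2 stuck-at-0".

M4 stuck-at-1

Fault-free values for test 1 (P=1, Q=0, R=0): M1=1, M2=0, M3=0, M4=0, giving Y=0. Observed 1.
Test 1: faults giving observed 1 are {M2 stuck-at-1, M3 stuck-at-1, M4 stuck-at-1}.
Test 2 (P=1, Q=1, R=0): fault-free M1=0, M2=0, M3=0, M4=1 → 1; observed 1. Eliminates M2 stuck-at-1, M3 stuck-at-1.
Only M4 stuck-at-1 is consistent with every test.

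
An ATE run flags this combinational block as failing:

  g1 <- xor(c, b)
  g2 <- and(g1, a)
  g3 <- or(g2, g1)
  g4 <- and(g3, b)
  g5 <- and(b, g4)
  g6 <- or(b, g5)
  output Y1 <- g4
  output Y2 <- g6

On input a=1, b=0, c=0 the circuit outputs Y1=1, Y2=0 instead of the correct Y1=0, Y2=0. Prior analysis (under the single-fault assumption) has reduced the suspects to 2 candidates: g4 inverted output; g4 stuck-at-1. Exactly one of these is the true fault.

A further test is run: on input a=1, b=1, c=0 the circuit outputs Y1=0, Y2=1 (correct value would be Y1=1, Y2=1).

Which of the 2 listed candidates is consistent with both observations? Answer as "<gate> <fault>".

Evaluate each candidate on input a=1, b=1, c=0:
  g4 inverted output: g1=1, g2=1, g3=1, g4=0 [inverted output], g5=0, g6=1 → Y1=0, Y2=1 — matches
  g4 stuck-at-1: g1=1, g2=1, g3=1, g4=1 [stuck-at-1], g5=1, g6=1 → Y1=1, Y2=1 — eliminated
Only g4 inverted output reproduces the observed Y1=0, Y2=1.

g4 inverted output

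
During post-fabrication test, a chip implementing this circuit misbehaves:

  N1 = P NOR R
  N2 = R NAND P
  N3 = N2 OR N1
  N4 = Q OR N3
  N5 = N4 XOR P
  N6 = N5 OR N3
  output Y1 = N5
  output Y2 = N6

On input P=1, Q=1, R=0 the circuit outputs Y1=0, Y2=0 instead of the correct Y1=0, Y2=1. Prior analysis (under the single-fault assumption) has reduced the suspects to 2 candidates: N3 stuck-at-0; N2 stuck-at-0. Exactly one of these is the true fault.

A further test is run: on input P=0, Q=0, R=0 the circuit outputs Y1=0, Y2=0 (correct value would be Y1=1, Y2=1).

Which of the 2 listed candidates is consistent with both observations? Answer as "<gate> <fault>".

N3 stuck-at-0

Evaluate each candidate on input P=0, Q=0, R=0:
  N3 stuck-at-0: N1=1, N2=1, N3=0 [stuck-at-0], N4=0, N5=0, N6=0 → Y1=0, Y2=0 — matches
  N2 stuck-at-0: N1=1, N2=0 [stuck-at-0], N3=1, N4=1, N5=1, N6=1 → Y1=1, Y2=1 — eliminated
Only N3 stuck-at-0 reproduces the observed Y1=0, Y2=0.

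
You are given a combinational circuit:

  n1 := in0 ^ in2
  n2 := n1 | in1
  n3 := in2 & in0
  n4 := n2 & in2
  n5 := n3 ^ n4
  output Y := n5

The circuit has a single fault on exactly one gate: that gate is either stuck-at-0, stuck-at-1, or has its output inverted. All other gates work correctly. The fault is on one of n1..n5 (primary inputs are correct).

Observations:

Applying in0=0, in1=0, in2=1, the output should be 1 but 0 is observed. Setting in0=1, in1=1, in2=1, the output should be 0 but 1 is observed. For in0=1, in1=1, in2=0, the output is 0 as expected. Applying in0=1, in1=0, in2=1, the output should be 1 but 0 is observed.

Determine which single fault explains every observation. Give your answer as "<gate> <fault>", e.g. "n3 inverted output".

Fault-free values for test 1 (in0=0, in1=0, in2=1): n1=1, n2=1, n3=0, n4=1, n5=1, giving Y=1. Observed 0.
Test 1: faults giving observed 0 are {n1 stuck-at-0, n1 inverted output, n2 stuck-at-0, n2 inverted output, n3 stuck-at-1, n3 inverted output, n4 stuck-at-0, n4 inverted output, n5 stuck-at-0, n5 inverted output}.
Test 2 (in0=1, in1=1, in2=1): fault-free n1=0, n2=1, n3=1, n4=1, n5=0 → 0; observed 1. Eliminates n1 stuck-at-0, n1 inverted output, n3 stuck-at-1, n5 stuck-at-0.
Test 3 (in0=1, in1=1, in2=0): fault-free n1=1, n2=1, n3=0, n4=0, n5=0 → 0; observed 0. Eliminates n3 inverted output, n4 inverted output, n5 inverted output.
Test 4 (in0=1, in1=0, in2=1): fault-free n1=0, n2=0, n3=1, n4=0, n5=1 → 1; observed 0. Eliminates n2 stuck-at-0, n4 stuck-at-0.
Only n2 inverted output is consistent with every test.

n2 inverted output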